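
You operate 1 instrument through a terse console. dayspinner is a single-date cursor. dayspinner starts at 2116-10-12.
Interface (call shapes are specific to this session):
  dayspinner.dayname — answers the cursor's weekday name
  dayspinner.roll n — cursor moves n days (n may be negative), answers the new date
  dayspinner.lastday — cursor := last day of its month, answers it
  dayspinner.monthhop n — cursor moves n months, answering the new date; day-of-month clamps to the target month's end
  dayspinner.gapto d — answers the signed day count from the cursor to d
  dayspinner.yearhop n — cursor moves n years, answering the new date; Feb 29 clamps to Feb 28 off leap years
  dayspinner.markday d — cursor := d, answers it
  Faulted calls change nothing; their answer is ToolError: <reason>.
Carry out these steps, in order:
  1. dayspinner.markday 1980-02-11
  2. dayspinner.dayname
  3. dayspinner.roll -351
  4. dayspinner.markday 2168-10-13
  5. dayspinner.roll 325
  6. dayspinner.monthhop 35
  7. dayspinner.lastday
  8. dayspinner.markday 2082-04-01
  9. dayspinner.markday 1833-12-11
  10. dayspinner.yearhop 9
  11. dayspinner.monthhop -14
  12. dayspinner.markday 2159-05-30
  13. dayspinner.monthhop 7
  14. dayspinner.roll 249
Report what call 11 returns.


-> dayspinner.markday(d=1980-02-11)
<- 1980-02-11
-> dayspinner.dayname()
<- Monday
-> dayspinner.roll(n=-351)
<- 1979-02-25
-> dayspinner.markday(d=2168-10-13)
<- 2168-10-13
-> dayspinner.roll(n=325)
<- 2169-09-03
-> dayspinner.monthhop(n=35)
<- 2172-08-03
-> dayspinner.lastday()
<- 2172-08-31
-> dayspinner.markday(d=2082-04-01)
<- 2082-04-01
-> dayspinner.markday(d=1833-12-11)
<- 1833-12-11
-> dayspinner.yearhop(n=9)
<- 1842-12-11
-> dayspinner.monthhop(n=-14)
<- 1841-10-11
-> dayspinner.markday(d=2159-05-30)
<- 2159-05-30
-> dayspinner.monthhop(n=7)
<- 2159-12-30
-> dayspinner.roll(n=249)
<- 2160-09-04

Answer: 1841-10-11


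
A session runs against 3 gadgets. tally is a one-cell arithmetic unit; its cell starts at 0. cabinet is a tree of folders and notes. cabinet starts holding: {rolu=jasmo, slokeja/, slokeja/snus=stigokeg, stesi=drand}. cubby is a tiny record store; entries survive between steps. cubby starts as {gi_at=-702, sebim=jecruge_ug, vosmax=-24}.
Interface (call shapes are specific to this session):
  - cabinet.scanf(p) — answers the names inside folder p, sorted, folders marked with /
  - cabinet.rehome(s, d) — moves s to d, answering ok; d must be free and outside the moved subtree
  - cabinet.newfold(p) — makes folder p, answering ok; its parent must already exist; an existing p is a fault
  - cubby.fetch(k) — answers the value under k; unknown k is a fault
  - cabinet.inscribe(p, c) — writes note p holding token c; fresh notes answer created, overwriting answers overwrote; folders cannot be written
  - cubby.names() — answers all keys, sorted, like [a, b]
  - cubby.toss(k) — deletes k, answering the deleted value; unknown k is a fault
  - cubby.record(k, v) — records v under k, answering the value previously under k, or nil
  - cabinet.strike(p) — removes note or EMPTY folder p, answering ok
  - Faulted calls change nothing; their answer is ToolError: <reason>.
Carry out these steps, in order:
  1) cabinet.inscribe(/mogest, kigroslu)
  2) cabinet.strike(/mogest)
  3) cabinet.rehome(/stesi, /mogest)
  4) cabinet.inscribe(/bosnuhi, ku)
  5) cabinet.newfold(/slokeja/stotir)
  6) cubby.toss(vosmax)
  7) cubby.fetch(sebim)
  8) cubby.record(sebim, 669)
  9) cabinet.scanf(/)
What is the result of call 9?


Answer: [bosnuhi, mogest, rolu, slokeja/]

Derivation:
Invoking cabinet.inscribe passing p=/mogest, c=kigroslu, → created.
Using cabinet.strike passing p=/mogest, giving ok.
Next I call cabinet.rehome passing s=/stesi, d=/mogest, yielding ok.
Now I run cabinet.inscribe passing p=/bosnuhi, c=ku: created.
Invoking cabinet.newfold passing p=/slokeja/stotir, — result: ok.
Invoking cubby.toss passing k=vosmax, → -24.
I use cubby.fetch passing k=sebim, and get jecruge_ug.
Invoking cubby.record passing k=sebim, v=669: jecruge_ug.
Using cabinet.scanf passing p=/, and get [bosnuhi, mogest, rolu, slokeja/].


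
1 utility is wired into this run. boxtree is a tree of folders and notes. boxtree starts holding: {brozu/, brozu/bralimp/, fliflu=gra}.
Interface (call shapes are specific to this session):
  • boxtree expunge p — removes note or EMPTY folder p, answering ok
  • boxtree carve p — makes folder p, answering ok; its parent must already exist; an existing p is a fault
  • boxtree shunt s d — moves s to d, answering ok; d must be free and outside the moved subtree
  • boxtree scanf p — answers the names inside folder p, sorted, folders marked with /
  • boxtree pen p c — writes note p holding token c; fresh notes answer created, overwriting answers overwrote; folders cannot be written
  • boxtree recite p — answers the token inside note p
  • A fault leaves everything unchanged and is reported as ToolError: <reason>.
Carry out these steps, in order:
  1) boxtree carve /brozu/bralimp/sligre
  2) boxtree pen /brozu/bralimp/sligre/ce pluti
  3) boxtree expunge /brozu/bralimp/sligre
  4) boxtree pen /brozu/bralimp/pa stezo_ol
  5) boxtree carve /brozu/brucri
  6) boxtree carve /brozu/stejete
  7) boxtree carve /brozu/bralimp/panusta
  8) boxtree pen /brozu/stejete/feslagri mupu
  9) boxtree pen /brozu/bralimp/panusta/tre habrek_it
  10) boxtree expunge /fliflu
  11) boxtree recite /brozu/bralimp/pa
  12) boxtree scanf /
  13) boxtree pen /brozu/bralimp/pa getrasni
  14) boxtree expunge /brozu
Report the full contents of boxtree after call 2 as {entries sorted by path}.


Answer: {brozu/, brozu/bralimp/, brozu/bralimp/sligre/, brozu/bralimp/sligre/ce=pluti, fliflu=gra}

Derivation:
==> boxtree carve(p→/brozu/bralimp/sligre)
<== ok
==> boxtree pen(p→/brozu/bralimp/sligre/ce, c→pluti)
<== created
==> boxtree expunge(p→/brozu/bralimp/sligre)
<== ToolError: not empty
==> boxtree pen(p→/brozu/bralimp/pa, c→stezo_ol)
<== created
==> boxtree carve(p→/brozu/brucri)
<== ok
==> boxtree carve(p→/brozu/stejete)
<== ok
==> boxtree carve(p→/brozu/bralimp/panusta)
<== ok
==> boxtree pen(p→/brozu/stejete/feslagri, c→mupu)
<== created
==> boxtree pen(p→/brozu/bralimp/panusta/tre, c→habrek_it)
<== created
==> boxtree expunge(p→/fliflu)
<== ok
==> boxtree recite(p→/brozu/bralimp/pa)
<== stezo_ol
==> boxtree scanf(p→/)
<== [brozu/]
==> boxtree pen(p→/brozu/bralimp/pa, c→getrasni)
<== overwrote
==> boxtree expunge(p→/brozu)
<== ToolError: not empty


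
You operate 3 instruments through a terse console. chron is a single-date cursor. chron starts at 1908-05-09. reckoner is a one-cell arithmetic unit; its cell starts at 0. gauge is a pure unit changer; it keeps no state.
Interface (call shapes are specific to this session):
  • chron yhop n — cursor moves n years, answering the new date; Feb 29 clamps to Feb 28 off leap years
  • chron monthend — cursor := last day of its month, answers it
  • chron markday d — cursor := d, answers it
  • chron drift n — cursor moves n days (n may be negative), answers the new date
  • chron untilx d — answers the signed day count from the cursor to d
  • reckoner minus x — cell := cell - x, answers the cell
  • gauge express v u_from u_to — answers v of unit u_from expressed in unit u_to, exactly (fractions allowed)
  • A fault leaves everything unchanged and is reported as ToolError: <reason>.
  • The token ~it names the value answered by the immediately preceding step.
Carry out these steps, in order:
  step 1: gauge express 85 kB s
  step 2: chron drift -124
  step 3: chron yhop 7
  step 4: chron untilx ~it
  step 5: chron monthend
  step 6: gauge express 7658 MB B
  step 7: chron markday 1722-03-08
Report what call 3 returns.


Answer: 1915-01-06

Derivation:
Do: gauge express[v→85; u_from→kB; u_to→s]
See: ToolError: incompatible units
Do: chron drift[n→-124]
See: 1908-01-06
Do: chron yhop[n→7]
See: 1915-01-06
Do: chron untilx[d→~it]
See: 0
Do: chron monthend[]
See: 1915-01-31
Do: gauge express[v→7658; u_from→MB; u_to→B]
See: 7658000000
Do: chron markday[d→1722-03-08]
See: 1722-03-08


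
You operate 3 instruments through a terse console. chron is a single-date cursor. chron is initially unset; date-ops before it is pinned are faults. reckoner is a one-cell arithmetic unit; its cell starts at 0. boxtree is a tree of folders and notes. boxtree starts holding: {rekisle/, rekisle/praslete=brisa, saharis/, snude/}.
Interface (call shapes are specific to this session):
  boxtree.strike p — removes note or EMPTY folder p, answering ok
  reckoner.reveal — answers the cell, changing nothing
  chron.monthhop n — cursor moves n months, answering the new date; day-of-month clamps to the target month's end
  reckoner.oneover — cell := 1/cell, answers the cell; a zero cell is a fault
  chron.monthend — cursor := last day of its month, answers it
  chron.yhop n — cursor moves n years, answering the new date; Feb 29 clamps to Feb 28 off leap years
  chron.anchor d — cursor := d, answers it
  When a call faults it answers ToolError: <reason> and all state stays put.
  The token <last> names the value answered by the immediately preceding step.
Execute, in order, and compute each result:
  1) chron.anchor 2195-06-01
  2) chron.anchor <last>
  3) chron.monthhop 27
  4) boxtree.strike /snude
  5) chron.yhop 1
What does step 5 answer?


! 1. chron.anchor(d=2195-06-01) == 2195-06-01
! 2. chron.anchor(d=<last>) == 2195-06-01
! 3. chron.monthhop(n=27) == 2197-09-01
! 4. boxtree.strike(p=/snude) == ok
! 5. chron.yhop(n=1) == 2198-09-01

Answer: 2198-09-01


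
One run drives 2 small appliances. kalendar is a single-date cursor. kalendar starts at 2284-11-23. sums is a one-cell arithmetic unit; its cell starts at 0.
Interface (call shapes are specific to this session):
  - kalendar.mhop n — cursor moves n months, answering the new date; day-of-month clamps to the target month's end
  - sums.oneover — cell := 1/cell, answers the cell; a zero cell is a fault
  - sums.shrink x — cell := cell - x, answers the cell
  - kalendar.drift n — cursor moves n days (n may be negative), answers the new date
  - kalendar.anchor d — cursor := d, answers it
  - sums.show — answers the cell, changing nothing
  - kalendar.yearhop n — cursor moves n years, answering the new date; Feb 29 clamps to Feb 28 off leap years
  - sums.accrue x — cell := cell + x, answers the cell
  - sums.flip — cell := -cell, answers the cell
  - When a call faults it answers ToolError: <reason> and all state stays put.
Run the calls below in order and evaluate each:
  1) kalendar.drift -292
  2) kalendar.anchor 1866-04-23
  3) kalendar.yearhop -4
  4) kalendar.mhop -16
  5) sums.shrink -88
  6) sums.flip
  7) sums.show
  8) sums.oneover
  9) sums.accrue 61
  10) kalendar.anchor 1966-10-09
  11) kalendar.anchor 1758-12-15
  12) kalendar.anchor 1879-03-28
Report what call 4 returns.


Answer: 1860-12-23

Derivation:
-- drift(n→-292) : 2284-02-05
-- anchor(d→1866-04-23) : 1866-04-23
-- yearhop(n→-4) : 1862-04-23
-- mhop(n→-16) : 1860-12-23
-- shrink(x→-88) : 88
-- flip() : -88
-- show() : -88
-- oneover() : -1/88
-- accrue(x→61) : 5367/88
-- anchor(d→1966-10-09) : 1966-10-09
-- anchor(d→1758-12-15) : 1758-12-15
-- anchor(d→1879-03-28) : 1879-03-28


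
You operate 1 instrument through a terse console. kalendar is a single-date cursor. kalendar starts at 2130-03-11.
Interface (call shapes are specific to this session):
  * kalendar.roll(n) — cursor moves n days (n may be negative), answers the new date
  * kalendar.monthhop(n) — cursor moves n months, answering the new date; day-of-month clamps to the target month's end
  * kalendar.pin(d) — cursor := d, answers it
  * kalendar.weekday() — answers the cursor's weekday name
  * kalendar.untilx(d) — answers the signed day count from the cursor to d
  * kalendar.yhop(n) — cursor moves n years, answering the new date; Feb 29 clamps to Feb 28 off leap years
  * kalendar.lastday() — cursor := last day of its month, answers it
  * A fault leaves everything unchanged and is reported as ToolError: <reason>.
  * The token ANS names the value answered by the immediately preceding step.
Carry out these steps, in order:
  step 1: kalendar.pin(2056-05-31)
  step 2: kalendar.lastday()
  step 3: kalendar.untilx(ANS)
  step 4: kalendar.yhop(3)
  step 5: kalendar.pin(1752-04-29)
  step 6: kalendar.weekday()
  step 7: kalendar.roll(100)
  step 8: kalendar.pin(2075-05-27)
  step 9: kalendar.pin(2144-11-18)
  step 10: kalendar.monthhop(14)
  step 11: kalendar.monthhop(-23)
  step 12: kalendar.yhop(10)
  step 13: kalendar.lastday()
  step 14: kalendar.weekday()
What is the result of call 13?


→ pin(d: 2056-05-31)
← 2056-05-31
→ lastday()
← 2056-05-31
→ untilx(d: ANS)
← 0
→ yhop(n: 3)
← 2059-05-31
→ pin(d: 1752-04-29)
← 1752-04-29
→ weekday()
← Saturday
→ roll(n: 100)
← 1752-08-07
→ pin(d: 2075-05-27)
← 2075-05-27
→ pin(d: 2144-11-18)
← 2144-11-18
→ monthhop(n: 14)
← 2146-01-18
→ monthhop(n: -23)
← 2144-02-18
→ yhop(n: 10)
← 2154-02-18
→ lastday()
← 2154-02-28
→ weekday()
← Thursday

Answer: 2154-02-28


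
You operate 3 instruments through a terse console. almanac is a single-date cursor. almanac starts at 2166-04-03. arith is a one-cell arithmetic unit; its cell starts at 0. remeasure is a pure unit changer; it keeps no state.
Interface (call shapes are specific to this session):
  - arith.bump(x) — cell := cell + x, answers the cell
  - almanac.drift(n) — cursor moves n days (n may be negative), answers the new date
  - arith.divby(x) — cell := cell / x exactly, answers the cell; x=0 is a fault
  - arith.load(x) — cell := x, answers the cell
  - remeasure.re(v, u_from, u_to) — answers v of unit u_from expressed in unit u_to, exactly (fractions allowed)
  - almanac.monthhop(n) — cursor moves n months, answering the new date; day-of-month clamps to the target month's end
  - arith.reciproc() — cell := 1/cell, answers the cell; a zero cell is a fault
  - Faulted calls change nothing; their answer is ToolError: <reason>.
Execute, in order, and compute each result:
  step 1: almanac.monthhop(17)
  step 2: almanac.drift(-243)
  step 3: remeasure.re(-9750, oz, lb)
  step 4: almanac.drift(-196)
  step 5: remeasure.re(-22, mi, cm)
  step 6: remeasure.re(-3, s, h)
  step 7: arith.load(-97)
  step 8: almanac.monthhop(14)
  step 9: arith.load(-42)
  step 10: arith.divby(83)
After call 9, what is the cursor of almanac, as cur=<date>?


Calling almanac.monthhop(n=17), which returns 2167-09-03.
Next I call almanac.drift(n=-243), and see 2167-01-03.
I try remeasure.re(v=-9750, u_from=oz, u_to=lb), and observe -4875/8.
I call almanac.drift(n=-196), and observe 2166-06-21.
I call remeasure.re(v=-22, u_from=mi, u_to=cm), and observe -17702784/5.
I invoke remeasure.re(v=-3, u_from=s, u_to=h), → -1/1200.
I try arith.load(x=-97), which returns -97.
Next I call almanac.monthhop(n=14), — result: 2167-08-21.
I use arith.load(x=-42), giving -42.
I try arith.divby(x=83), and observe -42/83.

Answer: cur=2167-08-21


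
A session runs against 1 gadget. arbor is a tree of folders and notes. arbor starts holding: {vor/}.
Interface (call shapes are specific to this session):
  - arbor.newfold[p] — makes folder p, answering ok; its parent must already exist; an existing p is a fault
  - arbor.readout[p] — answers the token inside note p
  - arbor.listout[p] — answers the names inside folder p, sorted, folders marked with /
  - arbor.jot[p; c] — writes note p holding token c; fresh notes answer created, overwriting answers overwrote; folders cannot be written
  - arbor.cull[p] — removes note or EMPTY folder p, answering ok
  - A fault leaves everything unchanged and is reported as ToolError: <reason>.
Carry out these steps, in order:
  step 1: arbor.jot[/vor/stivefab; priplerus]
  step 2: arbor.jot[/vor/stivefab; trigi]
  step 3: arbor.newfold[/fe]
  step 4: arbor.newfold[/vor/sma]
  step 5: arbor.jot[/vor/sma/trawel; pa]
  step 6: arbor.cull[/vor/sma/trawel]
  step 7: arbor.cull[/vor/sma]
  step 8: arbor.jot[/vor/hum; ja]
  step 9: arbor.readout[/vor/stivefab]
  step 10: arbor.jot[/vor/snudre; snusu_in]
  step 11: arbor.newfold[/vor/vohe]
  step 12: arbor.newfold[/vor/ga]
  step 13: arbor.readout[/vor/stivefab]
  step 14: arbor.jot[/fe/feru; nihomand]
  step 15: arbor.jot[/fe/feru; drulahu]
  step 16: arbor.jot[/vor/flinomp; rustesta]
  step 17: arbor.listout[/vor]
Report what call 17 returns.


I invoke arbor.jot(p=/vor/stivefab, c=priplerus), and observe created.
Now I run arbor.jot(p=/vor/stivefab, c=trigi), and observe overwrote.
Then arbor.newfold(p=/fe): ok.
Invoking arbor.newfold(p=/vor/sma), — result: ok.
I run arbor.jot(p=/vor/sma/trawel, c=pa), and observe created.
I invoke arbor.cull(p=/vor/sma/trawel), → ok.
I run arbor.cull(p=/vor/sma), and observe ok.
Next I call arbor.jot(p=/vor/hum, c=ja), and get created.
I call arbor.readout(p=/vor/stivefab), yielding trigi.
Using arbor.jot(p=/vor/snudre, c=snusu_in), and get created.
Using arbor.newfold(p=/vor/vohe), which returns ok.
Then arbor.newfold(p=/vor/ga), which returns ok.
Now I run arbor.readout(p=/vor/stivefab), → trigi.
I run arbor.jot(p=/fe/feru, c=nihomand), — result: created.
Calling arbor.jot(p=/fe/feru, c=drulahu), → overwrote.
I call arbor.jot(p=/vor/flinomp, c=rustesta), → created.
I run arbor.listout(p=/vor), and get [flinomp, ga/, hum, snudre, stivefab, vohe/].

Answer: [flinomp, ga/, hum, snudre, stivefab, vohe/]


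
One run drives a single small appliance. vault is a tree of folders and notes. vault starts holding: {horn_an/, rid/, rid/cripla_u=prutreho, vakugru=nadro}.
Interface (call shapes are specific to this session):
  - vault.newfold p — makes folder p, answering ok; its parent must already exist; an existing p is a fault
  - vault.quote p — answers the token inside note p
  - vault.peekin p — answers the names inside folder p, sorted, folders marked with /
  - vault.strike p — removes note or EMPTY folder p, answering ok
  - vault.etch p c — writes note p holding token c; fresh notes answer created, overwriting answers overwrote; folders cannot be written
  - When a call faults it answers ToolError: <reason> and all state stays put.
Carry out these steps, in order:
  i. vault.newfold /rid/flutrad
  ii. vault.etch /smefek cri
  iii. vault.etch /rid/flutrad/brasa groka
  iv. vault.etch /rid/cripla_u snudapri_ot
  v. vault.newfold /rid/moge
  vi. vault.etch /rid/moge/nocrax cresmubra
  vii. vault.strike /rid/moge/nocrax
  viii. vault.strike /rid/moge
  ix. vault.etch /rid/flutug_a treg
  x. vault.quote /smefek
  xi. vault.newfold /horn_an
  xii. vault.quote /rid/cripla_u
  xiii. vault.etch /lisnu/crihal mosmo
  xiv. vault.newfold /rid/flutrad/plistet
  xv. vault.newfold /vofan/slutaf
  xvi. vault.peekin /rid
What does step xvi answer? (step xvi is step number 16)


Answer: [cripla_u, flutrad/, flutug_a]

Derivation:
→ vault.newfold(p: /rid/flutrad)
← ok
→ vault.etch(p: /smefek, c: cri)
← created
→ vault.etch(p: /rid/flutrad/brasa, c: groka)
← created
→ vault.etch(p: /rid/cripla_u, c: snudapri_ot)
← overwrote
→ vault.newfold(p: /rid/moge)
← ok
→ vault.etch(p: /rid/moge/nocrax, c: cresmubra)
← created
→ vault.strike(p: /rid/moge/nocrax)
← ok
→ vault.strike(p: /rid/moge)
← ok
→ vault.etch(p: /rid/flutug_a, c: treg)
← created
→ vault.quote(p: /smefek)
← cri
→ vault.newfold(p: /horn_an)
← ToolError: exists
→ vault.quote(p: /rid/cripla_u)
← snudapri_ot
→ vault.etch(p: /lisnu/crihal, c: mosmo)
← ToolError: no parent
→ vault.newfold(p: /rid/flutrad/plistet)
← ok
→ vault.newfold(p: /vofan/slutaf)
← ToolError: no parent
→ vault.peekin(p: /rid)
← [cripla_u, flutrad/, flutug_a]


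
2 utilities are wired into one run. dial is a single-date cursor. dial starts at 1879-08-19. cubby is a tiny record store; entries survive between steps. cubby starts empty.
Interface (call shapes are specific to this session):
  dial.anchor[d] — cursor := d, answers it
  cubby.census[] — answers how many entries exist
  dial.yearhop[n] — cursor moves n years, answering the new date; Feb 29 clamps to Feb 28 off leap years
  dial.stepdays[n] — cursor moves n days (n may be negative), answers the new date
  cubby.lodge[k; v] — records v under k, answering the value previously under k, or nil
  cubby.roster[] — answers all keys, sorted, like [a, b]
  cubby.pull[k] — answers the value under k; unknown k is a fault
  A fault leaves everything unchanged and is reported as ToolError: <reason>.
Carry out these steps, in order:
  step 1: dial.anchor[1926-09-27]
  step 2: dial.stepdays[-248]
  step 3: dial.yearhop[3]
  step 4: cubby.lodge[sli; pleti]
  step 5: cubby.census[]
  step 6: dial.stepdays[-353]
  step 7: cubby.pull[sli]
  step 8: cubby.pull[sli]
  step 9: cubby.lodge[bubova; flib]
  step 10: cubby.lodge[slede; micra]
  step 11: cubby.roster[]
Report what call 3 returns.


Next I call anchor using d→1926-09-27, which returns 1926-09-27.
Now I run stepdays using n→-248, yielding 1926-01-22.
Calling yearhop using n→3: 1929-01-22.
I invoke lodge using k→sli, v→pleti: nil.
Invoking census, and get 1.
Using stepdays using n→-353, yielding 1928-02-04.
Then pull using k→sli, which returns pleti.
I run pull using k→sli, giving pleti.
Now I run lodge using k→bubova, v→flib, → nil.
I use lodge using k→slede, v→micra, giving nil.
I try roster(), which returns [bubova, slede, sli].

Answer: 1929-01-22


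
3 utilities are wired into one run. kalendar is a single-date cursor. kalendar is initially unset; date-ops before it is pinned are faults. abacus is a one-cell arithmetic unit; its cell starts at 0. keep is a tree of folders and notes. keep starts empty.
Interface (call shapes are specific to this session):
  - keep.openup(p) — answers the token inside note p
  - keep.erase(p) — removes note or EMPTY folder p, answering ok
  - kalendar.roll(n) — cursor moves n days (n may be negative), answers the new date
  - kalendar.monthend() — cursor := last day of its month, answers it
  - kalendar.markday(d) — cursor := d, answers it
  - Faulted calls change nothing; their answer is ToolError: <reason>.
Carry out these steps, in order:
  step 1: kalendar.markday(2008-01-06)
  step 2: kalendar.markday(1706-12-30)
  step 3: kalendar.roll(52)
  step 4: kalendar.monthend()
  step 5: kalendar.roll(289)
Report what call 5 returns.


Answer: 1707-12-14

Derivation:
$ markday 2008-01-06
[out] 2008-01-06
$ markday 1706-12-30
[out] 1706-12-30
$ roll 52
[out] 1707-02-20
$ monthend
[out] 1707-02-28
$ roll 289
[out] 1707-12-14


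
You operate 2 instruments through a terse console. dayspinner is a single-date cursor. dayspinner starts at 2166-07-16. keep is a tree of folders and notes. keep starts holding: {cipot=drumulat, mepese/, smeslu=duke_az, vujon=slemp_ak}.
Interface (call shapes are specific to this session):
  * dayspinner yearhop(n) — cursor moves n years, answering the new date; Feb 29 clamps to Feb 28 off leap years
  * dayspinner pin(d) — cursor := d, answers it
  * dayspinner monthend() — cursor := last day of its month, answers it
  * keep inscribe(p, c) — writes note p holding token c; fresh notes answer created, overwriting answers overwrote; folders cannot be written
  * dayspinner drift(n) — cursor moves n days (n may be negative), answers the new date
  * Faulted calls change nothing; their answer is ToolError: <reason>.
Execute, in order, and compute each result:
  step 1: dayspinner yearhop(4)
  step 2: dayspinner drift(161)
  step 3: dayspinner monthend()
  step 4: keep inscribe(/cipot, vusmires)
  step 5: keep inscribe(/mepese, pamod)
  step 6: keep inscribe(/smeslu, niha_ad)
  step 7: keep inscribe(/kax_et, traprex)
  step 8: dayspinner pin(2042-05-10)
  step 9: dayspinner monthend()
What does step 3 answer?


~$ dayspinner yearhop n=4
[out] 2170-07-16
~$ dayspinner drift n=161
[out] 2170-12-24
~$ dayspinner monthend
[out] 2170-12-31
~$ keep inscribe p=/cipot c=vusmires
[out] overwrote
~$ keep inscribe p=/mepese c=pamod
[out] ToolError: is a directory
~$ keep inscribe p=/smeslu c=niha_ad
[out] overwrote
~$ keep inscribe p=/kax_et c=traprex
[out] created
~$ dayspinner pin d=2042-05-10
[out] 2042-05-10
~$ dayspinner monthend
[out] 2042-05-31

Answer: 2170-12-31


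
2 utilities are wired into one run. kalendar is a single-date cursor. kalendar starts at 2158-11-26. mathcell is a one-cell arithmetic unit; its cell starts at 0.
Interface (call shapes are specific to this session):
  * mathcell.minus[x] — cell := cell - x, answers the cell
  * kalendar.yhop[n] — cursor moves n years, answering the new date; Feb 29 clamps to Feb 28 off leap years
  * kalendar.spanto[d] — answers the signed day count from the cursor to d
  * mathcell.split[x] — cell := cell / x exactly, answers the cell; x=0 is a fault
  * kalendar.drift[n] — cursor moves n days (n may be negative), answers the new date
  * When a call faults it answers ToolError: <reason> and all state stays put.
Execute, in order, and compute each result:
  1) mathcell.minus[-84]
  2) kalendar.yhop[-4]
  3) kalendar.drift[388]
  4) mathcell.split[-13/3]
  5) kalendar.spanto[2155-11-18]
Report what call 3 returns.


;; 1. minus(-84) : 84
;; 2. yhop(-4) : 2154-11-26
;; 3. drift(388) : 2155-12-19
;; 4. split(-13/3) : -252/13
;; 5. spanto(2155-11-18) : -31

Answer: 2155-12-19


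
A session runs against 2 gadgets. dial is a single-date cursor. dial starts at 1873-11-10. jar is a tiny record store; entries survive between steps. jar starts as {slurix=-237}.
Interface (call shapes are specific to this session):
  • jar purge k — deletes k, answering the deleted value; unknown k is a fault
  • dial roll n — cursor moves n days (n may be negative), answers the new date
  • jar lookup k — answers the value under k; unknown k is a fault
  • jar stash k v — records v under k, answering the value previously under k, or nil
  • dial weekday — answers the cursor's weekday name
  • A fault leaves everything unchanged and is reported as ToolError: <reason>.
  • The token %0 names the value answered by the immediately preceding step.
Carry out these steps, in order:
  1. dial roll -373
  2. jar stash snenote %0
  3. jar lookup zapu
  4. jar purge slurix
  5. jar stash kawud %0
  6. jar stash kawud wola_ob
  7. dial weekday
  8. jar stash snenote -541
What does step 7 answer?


→ dial roll(n=-373)
← 1872-11-02
→ jar stash(k=snenote, v=%0)
← nil
→ jar lookup(k=zapu)
← ToolError: no such key zapu
→ jar purge(k=slurix)
← -237
→ jar stash(k=kawud, v=%0)
← nil
→ jar stash(k=kawud, v=wola_ob)
← -237
→ dial weekday()
← Saturday
→ jar stash(k=snenote, v=-541)
← 1872-11-02

Answer: Saturday


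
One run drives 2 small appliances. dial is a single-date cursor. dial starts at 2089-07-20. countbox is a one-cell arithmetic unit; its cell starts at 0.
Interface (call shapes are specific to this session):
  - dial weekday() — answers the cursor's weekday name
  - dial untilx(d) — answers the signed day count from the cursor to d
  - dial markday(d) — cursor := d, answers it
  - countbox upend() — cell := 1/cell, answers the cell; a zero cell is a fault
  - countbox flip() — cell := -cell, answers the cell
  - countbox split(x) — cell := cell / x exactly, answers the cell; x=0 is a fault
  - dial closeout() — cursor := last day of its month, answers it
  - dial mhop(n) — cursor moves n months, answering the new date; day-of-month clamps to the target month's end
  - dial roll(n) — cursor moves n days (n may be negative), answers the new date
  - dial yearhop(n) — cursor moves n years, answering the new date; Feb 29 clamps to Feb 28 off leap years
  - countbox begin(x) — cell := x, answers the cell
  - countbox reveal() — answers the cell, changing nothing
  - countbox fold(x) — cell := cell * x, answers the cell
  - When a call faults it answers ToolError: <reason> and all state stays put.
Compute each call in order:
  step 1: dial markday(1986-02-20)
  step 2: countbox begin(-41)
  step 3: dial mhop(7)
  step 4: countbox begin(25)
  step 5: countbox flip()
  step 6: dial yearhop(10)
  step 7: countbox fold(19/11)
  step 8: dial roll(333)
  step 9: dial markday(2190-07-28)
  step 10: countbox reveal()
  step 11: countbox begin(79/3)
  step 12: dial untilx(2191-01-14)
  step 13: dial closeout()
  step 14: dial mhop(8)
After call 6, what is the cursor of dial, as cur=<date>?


I try dial markday with d: 1986-02-20, giving 1986-02-20.
Invoking countbox begin with x: -41, and get -41.
I run dial mhop with n: 7: 1986-09-20.
Then countbox begin with x: 25, and observe 25.
Then countbox flip(), which returns -25.
Next I call dial yearhop with n: 10, yielding 1996-09-20.
Next I call countbox fold with x: 19/11, and observe -475/11.
Invoking dial roll with n: 333, giving 1997-08-19.
Using dial markday with d: 2190-07-28: 2190-07-28.
Next I call countbox reveal, yielding -475/11.
Calling countbox begin with x: 79/3, and observe 79/3.
I use dial untilx with d: 2191-01-14: 170.
I run dial closeout, and see 2190-07-31.
I use dial mhop with n: 8, → 2191-03-31.

Answer: cur=1996-09-20


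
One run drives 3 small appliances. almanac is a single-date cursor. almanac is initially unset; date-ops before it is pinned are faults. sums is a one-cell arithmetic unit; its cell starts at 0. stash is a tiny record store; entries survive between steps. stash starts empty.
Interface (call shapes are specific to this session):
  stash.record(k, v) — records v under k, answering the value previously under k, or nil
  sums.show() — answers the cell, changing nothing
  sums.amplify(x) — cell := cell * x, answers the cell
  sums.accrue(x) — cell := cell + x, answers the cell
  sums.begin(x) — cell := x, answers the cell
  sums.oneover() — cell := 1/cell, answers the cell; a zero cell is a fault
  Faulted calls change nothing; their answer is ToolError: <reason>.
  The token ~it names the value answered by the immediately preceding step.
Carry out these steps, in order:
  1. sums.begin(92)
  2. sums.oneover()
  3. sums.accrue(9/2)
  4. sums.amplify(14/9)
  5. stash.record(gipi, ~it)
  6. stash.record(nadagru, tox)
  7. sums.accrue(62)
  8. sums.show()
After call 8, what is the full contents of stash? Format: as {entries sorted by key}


Step: sums.begin[92]
Result: 92
Step: sums.oneover[]
Result: 1/92
Step: sums.accrue[9/2]
Result: 415/92
Step: sums.amplify[14/9]
Result: 2905/414
Step: stash.record[gipi; ~it]
Result: nil
Step: stash.record[nadagru; tox]
Result: nil
Step: sums.accrue[62]
Result: 28573/414
Step: sums.show[]
Result: 28573/414

Answer: {gipi=2905/414, nadagru=tox}


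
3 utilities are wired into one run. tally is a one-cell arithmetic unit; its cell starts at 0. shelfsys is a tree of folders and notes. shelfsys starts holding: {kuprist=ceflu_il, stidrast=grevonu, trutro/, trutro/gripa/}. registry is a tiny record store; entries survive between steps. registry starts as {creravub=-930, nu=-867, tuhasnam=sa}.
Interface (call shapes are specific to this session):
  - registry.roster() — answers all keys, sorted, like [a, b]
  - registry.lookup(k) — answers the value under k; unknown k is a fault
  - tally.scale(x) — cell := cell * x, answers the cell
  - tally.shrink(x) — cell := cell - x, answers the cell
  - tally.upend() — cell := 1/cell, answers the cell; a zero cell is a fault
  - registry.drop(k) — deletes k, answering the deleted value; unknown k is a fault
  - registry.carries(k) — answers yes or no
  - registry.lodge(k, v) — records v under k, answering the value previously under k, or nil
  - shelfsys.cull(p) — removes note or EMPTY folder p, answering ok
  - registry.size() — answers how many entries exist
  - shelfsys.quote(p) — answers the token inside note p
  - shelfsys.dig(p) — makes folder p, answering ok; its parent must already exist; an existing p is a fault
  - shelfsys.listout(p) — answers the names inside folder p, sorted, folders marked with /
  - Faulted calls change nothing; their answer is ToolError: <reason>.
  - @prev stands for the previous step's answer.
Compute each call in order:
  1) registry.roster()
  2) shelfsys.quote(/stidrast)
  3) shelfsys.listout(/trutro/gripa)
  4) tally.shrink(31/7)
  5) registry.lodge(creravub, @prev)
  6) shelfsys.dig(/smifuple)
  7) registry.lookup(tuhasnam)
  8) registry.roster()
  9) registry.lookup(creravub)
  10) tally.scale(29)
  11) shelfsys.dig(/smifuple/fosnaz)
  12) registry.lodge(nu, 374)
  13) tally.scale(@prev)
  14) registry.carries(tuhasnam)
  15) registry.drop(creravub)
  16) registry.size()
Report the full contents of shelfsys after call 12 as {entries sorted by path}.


Answer: {kuprist=ceflu_il, smifuple/, smifuple/fosnaz/, stidrast=grevonu, trutro/, trutro/gripa/}

Derivation:
% 1. registry.roster() : [creravub, nu, tuhasnam]
% 2. shelfsys.quote(/stidrast) : grevonu
% 3. shelfsys.listout(/trutro/gripa) : []
% 4. tally.shrink(31/7) : -31/7
% 5. registry.lodge(creravub, @prev) : -930
% 6. shelfsys.dig(/smifuple) : ok
% 7. registry.lookup(tuhasnam) : sa
% 8. registry.roster() : [creravub, nu, tuhasnam]
% 9. registry.lookup(creravub) : -31/7
% 10. tally.scale(29) : -899/7
% 11. shelfsys.dig(/smifuple/fosnaz) : ok
% 12. registry.lodge(nu, 374) : -867
% 13. tally.scale(@prev) : 779433/7
% 14. registry.carries(tuhasnam) : yes
% 15. registry.drop(creravub) : -31/7
% 16. registry.size() : 2


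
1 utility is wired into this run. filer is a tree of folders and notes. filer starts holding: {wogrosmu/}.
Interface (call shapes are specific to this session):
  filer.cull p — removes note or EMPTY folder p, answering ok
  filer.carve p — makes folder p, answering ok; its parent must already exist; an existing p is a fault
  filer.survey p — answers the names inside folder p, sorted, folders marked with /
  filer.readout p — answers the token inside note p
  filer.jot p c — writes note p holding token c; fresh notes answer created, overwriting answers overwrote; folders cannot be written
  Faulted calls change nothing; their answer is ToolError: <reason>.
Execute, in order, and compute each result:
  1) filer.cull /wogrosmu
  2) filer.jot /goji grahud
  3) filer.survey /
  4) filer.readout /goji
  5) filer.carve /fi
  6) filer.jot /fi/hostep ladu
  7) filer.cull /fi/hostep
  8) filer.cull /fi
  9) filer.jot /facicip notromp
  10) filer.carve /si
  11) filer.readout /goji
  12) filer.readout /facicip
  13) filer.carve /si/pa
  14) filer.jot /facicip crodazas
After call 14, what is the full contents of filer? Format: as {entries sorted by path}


~$ cull p: /wogrosmu
:: ok
~$ jot p: /goji c: grahud
:: created
~$ survey p: /
:: [goji]
~$ readout p: /goji
:: grahud
~$ carve p: /fi
:: ok
~$ jot p: /fi/hostep c: ladu
:: created
~$ cull p: /fi/hostep
:: ok
~$ cull p: /fi
:: ok
~$ jot p: /facicip c: notromp
:: created
~$ carve p: /si
:: ok
~$ readout p: /goji
:: grahud
~$ readout p: /facicip
:: notromp
~$ carve p: /si/pa
:: ok
~$ jot p: /facicip c: crodazas
:: overwrote

Answer: {facicip=crodazas, goji=grahud, si/, si/pa/}


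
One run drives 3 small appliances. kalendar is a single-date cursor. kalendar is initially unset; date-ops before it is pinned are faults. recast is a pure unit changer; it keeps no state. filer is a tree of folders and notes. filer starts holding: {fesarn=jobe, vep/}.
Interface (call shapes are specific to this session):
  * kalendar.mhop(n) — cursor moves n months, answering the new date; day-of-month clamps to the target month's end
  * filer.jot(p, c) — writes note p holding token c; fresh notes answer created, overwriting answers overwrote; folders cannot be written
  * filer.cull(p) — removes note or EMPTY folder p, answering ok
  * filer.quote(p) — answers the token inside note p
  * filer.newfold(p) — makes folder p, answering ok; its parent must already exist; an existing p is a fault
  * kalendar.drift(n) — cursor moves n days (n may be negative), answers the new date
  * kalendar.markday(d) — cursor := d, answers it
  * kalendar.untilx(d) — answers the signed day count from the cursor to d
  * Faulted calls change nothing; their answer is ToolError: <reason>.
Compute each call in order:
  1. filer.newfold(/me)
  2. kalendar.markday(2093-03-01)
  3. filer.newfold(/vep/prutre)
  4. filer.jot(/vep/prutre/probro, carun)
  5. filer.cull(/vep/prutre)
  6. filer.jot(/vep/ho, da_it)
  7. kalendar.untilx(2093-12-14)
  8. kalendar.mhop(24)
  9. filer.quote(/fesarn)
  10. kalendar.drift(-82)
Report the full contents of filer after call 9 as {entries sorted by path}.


→ newfold(/me)
← ok
→ markday(2093-03-01)
← 2093-03-01
→ newfold(/vep/prutre)
← ok
→ jot(/vep/prutre/probro, carun)
← created
→ cull(/vep/prutre)
← ToolError: not empty
→ jot(/vep/ho, da_it)
← created
→ untilx(2093-12-14)
← 288
→ mhop(24)
← 2095-03-01
→ quote(/fesarn)
← jobe
→ drift(-82)
← 2094-12-09

Answer: {fesarn=jobe, me/, vep/, vep/ho=da_it, vep/prutre/, vep/prutre/probro=carun}


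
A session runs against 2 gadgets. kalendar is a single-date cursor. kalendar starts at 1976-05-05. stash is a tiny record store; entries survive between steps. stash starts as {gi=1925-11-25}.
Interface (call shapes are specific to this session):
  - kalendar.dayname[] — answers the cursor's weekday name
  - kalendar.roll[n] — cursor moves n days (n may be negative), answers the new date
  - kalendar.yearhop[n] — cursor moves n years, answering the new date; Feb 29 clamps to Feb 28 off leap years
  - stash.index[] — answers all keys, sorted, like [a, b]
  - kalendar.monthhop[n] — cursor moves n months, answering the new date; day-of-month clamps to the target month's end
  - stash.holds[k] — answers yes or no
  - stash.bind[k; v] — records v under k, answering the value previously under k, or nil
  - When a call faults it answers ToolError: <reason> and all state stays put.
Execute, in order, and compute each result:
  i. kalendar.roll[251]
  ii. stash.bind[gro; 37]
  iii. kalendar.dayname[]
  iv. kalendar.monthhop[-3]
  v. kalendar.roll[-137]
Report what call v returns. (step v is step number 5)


Answer: 1976-05-27

Derivation:
-- 1. kalendar.roll(251) => 1977-01-11
-- 2. stash.bind(gro, 37) => nil
-- 3. kalendar.dayname() => Tuesday
-- 4. kalendar.monthhop(-3) => 1976-10-11
-- 5. kalendar.roll(-137) => 1976-05-27


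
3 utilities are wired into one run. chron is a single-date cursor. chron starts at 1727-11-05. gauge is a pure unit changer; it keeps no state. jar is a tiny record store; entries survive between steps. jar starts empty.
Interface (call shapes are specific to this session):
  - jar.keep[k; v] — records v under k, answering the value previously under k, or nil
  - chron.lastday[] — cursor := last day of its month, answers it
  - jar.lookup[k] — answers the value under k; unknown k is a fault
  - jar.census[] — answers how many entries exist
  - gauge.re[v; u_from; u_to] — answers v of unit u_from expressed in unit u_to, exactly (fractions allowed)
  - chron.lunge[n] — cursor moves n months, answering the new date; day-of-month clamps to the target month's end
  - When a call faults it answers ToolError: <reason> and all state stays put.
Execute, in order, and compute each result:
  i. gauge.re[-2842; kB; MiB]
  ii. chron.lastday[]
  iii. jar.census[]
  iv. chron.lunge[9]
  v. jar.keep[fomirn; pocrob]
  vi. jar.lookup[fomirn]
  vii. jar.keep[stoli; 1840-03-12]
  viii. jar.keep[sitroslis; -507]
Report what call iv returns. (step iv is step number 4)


! 1. gauge.re(v='-2842', u_from='kB', u_to='MiB') ~> -177625/65536
! 2. chron.lastday() ~> 1727-11-30
! 3. jar.census() ~> 0
! 4. chron.lunge(n='9') ~> 1728-08-30
! 5. jar.keep(k='fomirn', v='pocrob') ~> nil
! 6. jar.lookup(k='fomirn') ~> pocrob
! 7. jar.keep(k='stoli', v='1840-03-12') ~> nil
! 8. jar.keep(k='sitroslis', v='-507') ~> nil

Answer: 1728-08-30


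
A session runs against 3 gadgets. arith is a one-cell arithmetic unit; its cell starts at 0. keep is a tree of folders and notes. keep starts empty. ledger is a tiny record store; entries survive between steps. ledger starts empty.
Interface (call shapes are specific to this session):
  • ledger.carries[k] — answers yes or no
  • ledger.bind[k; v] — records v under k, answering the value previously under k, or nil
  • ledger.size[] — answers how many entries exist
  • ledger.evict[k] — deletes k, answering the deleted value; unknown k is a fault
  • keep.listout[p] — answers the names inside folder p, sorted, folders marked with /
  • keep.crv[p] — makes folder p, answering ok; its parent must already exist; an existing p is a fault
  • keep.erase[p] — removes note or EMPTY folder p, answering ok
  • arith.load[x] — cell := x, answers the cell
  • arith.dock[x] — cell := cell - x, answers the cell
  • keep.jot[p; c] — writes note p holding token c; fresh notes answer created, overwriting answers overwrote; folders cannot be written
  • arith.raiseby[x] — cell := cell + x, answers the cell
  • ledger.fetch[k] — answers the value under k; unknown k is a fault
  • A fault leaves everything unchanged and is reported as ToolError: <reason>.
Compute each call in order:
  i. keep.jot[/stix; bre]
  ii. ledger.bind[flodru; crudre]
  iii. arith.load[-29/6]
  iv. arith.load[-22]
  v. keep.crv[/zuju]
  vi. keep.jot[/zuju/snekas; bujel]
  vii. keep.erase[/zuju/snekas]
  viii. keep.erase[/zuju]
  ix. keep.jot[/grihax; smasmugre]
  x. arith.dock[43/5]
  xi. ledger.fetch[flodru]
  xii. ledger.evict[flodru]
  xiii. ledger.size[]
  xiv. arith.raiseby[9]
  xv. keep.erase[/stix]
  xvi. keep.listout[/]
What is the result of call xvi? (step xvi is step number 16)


Answer: [grihax]

Derivation:
Invoking jot with p: /stix, c: bre, → created.
Calling bind with k: flodru, v: crudre, → nil.
Invoking load with x: -29/6, and observe -29/6.
Invoking load with x: -22, and observe -22.
Next I call crv with p: /zuju, and observe ok.
I use jot with p: /zuju/snekas, c: bujel, — result: created.
Invoking erase with p: /zuju/snekas: ok.
I run erase with p: /zuju, — result: ok.
I use jot with p: /grihax, c: smasmugre, and get created.
Now I run dock with x: 43/5, — result: -153/5.
I try fetch with k: flodru, and see crudre.
I invoke evict with k: flodru: crudre.
Invoking size, and see 0.
I try raiseby with x: 9, giving -108/5.
Calling erase with p: /stix, yielding ok.
I call listout with p: /, and observe [grihax].
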